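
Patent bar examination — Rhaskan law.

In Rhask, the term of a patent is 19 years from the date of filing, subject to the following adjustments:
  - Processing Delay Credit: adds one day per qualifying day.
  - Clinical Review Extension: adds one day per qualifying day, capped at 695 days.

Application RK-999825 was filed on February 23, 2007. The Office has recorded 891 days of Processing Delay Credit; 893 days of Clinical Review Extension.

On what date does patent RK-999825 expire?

Base term: filing date + 19 years → 23 February 2026.
Processing Delay Credit: +891 days → 2 August 2028.
Clinical Review Extension: 893 days claimed exceeds the 695-day cap, so +695 days → 28 June 2030.

2030-06-28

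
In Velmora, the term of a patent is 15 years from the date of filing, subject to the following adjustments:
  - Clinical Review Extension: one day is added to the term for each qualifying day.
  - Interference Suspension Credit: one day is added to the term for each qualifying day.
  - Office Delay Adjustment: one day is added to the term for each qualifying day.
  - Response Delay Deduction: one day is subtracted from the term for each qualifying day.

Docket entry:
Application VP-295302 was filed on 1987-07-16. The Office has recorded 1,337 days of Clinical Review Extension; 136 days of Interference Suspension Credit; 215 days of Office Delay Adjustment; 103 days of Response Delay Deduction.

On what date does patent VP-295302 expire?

Base term: filing date + 15 years → 16 July 2002.
Clinical Review Extension: +1337 days → 14 March 2006.
Interference Suspension Credit: +136 days → 28 July 2006.
Office Delay Adjustment: +215 days → 28 February 2007.
Response Delay Deduction: −103 days → 17 November 2006.

November 17, 2006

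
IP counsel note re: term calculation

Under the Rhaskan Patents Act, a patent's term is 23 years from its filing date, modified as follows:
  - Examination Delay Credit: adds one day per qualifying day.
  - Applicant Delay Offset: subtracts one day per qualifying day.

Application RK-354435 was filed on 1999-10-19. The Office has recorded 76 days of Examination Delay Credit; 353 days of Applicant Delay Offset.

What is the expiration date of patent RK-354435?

2022-01-15

Base term: filing date + 23 years → 19 October 2022.
Examination Delay Credit: +76 days → 3 January 2023.
Applicant Delay Offset: −353 days → 15 January 2022.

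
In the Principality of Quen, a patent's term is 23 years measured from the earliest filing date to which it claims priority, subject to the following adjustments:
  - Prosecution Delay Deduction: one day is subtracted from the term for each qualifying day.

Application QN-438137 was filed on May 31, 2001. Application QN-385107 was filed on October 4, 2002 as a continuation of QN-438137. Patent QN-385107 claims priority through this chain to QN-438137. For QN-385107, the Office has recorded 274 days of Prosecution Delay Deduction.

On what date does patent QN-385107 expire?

Earliest priority filing: 31 May 2001.
Base term: 31 May 2001 + 23 years → 31 May 2024.
Prosecution Delay Deduction: −274 days → 31 August 2023.

August 31, 2023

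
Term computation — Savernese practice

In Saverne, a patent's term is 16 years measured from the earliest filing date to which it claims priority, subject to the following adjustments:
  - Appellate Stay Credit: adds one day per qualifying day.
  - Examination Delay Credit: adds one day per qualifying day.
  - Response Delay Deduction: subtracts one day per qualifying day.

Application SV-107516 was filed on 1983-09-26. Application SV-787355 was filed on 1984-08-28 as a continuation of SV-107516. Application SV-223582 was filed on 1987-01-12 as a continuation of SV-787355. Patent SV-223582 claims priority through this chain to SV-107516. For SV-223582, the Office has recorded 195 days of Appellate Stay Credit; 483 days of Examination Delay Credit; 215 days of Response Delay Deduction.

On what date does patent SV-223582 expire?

2001-01-01

Earliest priority filing: 26 September 1983.
Base term: 26 September 1983 + 16 years → 26 September 1999.
Appellate Stay Credit: +195 days → 8 April 2000.
Examination Delay Credit: +483 days → 4 August 2001.
Response Delay Deduction: −215 days → 1 January 2001.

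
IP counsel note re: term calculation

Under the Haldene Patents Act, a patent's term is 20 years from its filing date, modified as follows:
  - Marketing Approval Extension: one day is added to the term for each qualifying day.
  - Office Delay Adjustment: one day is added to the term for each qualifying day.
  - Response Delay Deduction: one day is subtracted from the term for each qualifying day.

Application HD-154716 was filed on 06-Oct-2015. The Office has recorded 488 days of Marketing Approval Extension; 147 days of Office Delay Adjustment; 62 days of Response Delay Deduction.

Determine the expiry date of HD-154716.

May 1, 2037

Base term: filing date + 20 years → 6 October 2035.
Marketing Approval Extension: +488 days → 5 February 2037.
Office Delay Adjustment: +147 days → 2 July 2037.
Response Delay Deduction: −62 days → 1 May 2037.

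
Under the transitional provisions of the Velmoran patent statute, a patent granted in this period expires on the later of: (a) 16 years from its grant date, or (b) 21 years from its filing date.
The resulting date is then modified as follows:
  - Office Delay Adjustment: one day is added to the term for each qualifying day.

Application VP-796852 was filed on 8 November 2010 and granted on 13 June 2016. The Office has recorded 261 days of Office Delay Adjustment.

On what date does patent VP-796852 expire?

(a) grant + 16 years → 13 June 2032.
(b) filing + 21 years → 8 November 2031.
Later of the two: 13 June 2032.
Office Delay Adjustment: +261 days → 1 March 2033.

March 1, 2033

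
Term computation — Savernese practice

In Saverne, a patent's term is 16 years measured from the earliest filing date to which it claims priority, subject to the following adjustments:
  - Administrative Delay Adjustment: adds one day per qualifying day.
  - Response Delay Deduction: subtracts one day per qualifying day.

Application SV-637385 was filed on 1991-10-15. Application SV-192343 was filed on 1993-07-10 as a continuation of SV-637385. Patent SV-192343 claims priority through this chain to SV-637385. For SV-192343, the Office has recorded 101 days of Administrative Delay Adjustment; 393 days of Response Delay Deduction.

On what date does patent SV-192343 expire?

Earliest priority filing: 15 October 1991.
Base term: 15 October 1991 + 16 years → 15 October 2007.
Administrative Delay Adjustment: +101 days → 24 January 2008.
Response Delay Deduction: −393 days → 27 December 2006.

December 27, 2006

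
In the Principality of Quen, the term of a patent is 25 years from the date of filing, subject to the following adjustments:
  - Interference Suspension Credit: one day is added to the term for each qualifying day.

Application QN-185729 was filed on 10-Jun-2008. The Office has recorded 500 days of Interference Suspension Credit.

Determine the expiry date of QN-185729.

2034-10-23

Base term: filing date + 25 years → 10 June 2033.
Interference Suspension Credit: +500 days → 23 October 2034.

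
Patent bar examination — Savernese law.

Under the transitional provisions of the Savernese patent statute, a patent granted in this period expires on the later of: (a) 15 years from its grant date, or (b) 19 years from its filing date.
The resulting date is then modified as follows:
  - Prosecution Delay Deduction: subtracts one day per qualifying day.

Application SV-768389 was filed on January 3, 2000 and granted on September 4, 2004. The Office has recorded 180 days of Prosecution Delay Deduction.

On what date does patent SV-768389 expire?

(a) grant + 15 years → 4 September 2019.
(b) filing + 19 years → 3 January 2019.
Later of the two: 4 September 2019.
Prosecution Delay Deduction: −180 days → 8 March 2019.

March 8, 2019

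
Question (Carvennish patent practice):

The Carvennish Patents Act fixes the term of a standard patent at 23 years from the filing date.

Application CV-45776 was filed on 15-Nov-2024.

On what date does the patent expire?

2047-11-15

Filing date + 23 years → 15 November 2047.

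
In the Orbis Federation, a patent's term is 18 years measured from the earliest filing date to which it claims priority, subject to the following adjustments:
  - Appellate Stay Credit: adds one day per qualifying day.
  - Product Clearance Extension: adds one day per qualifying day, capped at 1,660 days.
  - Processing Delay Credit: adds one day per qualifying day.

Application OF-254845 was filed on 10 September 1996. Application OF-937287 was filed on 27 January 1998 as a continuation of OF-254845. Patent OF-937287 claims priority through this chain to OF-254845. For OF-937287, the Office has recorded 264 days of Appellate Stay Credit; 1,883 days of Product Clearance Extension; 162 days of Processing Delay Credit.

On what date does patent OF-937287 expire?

Earliest priority filing: 10 September 1996.
Base term: 10 September 1996 + 18 years → 10 September 2014.
Appellate Stay Credit: +264 days → 1 June 2015.
Product Clearance Extension: 1883 days claimed exceeds the 1660-day cap, so +1660 days → 17 December 2019.
Processing Delay Credit: +162 days → 27 May 2020.

May 27, 2020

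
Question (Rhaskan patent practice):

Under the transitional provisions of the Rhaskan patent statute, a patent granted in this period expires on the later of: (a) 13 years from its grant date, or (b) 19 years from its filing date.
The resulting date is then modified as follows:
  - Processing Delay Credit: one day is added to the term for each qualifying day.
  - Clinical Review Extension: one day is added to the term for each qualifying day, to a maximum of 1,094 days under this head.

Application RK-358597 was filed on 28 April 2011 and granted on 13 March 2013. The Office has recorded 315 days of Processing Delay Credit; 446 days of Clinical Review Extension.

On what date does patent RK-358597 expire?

(a) grant + 13 years → 13 March 2026.
(b) filing + 19 years → 28 April 2030.
Later of the two: 28 April 2030.
Processing Delay Credit: +315 days → 9 March 2031.
Clinical Review Extension: 446 days (within the 1094-day cap) → +446 days → 28 May 2032.

May 28, 2032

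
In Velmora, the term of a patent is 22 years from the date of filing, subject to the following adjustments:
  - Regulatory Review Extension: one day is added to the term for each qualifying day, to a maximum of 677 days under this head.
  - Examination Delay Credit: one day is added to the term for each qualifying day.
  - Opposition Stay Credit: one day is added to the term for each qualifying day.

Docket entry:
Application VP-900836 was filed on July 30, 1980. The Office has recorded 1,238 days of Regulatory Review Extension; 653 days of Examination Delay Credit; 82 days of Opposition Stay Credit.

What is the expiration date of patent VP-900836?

Base term: filing date + 22 years → 30 July 2002.
Regulatory Review Extension: 1238 days claimed exceeds the 677-day cap, so +677 days → 6 June 2004.
Examination Delay Credit: +653 days → 21 March 2006.
Opposition Stay Credit: +82 days → 11 June 2006.

June 11, 2006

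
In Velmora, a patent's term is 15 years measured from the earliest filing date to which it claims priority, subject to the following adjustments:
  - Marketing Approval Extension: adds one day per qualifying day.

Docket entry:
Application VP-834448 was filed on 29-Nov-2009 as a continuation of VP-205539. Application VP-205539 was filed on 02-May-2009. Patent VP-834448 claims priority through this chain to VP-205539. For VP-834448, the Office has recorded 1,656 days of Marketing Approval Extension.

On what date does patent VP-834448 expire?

Earliest priority filing: 2 May 2009.
Base term: 2 May 2009 + 15 years → 2 May 2024.
Marketing Approval Extension: +1656 days → 13 November 2028.

November 13, 2028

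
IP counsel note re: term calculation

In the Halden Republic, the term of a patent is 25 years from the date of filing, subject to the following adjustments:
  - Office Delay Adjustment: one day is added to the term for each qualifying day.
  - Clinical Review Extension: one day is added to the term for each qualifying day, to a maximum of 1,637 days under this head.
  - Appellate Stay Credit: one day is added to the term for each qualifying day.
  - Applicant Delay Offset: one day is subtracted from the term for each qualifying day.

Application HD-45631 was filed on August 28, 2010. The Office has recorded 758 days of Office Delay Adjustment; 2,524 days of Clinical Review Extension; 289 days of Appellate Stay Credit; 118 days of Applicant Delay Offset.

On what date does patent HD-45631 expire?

Base term: filing date + 25 years → 28 August 2035.
Office Delay Adjustment: +758 days → 24 September 2037.
Clinical Review Extension: 2524 days claimed exceeds the 1637-day cap, so +1637 days → 19 March 2042.
Appellate Stay Credit: +289 days → 2 January 2043.
Applicant Delay Offset: −118 days → 6 September 2042.

September 6, 2042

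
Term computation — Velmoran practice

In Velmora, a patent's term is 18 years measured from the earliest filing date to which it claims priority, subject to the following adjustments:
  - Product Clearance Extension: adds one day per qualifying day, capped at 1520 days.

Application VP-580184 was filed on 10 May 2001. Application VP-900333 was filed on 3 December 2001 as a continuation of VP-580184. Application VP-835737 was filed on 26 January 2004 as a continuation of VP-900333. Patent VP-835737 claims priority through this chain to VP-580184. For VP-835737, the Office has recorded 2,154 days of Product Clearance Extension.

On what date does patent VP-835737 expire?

Earliest priority filing: 10 May 2001.
Base term: 10 May 2001 + 18 years → 10 May 2019.
Product Clearance Extension: 2154 days claimed exceeds the 1520-day cap, so +1520 days → 8 July 2023.

July 8, 2023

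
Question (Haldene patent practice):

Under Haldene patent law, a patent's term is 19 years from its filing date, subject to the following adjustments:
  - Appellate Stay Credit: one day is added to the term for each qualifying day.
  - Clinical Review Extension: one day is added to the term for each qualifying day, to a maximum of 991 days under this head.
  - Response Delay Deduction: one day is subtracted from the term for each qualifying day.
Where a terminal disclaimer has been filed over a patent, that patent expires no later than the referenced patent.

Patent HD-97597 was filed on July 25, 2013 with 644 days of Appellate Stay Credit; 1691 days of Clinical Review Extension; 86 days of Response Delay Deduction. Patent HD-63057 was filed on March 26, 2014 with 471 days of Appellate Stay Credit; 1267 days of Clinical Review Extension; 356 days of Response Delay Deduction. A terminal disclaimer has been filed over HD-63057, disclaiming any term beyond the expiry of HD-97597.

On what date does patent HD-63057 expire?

Natural term of HD-63057:
  Base: filing + 19 years → 26 March 2033.
  Appellate Stay Credit: +471 days → 10 July 2034.
  Clinical Review Extension: 1267 days claimed exceeds the 991-day cap, so +991 days → 27 March 2037.
  Response Delay Deduction: −356 days → 5 April 2036.
Expiry of referenced patent HD-97597:
  Base: filing + 19 years → 25 July 2032.
  Appellate Stay Credit: +644 days → 30 April 2034.
  Clinical Review Extension: 1691 days claimed exceeds the 991-day cap, so +991 days → 15 January 2037.
  Response Delay Deduction: −86 days → 21 October 2036.
Terminal disclaimer: HD-63057 expires on the earlier of 5 April 2036 and 21 October 2036.

2036-04-05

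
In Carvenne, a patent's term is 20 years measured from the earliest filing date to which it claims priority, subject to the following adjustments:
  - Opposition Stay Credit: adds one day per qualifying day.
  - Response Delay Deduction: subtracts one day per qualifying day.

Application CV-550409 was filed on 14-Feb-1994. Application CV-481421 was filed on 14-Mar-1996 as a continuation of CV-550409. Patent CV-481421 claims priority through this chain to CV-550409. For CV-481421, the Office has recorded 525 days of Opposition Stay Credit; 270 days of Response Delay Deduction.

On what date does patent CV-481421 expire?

Earliest priority filing: 14 February 1994.
Base term: 14 February 1994 + 20 years → 14 February 2014.
Opposition Stay Credit: +525 days → 24 July 2015.
Response Delay Deduction: −270 days → 27 October 2014.

2014-10-27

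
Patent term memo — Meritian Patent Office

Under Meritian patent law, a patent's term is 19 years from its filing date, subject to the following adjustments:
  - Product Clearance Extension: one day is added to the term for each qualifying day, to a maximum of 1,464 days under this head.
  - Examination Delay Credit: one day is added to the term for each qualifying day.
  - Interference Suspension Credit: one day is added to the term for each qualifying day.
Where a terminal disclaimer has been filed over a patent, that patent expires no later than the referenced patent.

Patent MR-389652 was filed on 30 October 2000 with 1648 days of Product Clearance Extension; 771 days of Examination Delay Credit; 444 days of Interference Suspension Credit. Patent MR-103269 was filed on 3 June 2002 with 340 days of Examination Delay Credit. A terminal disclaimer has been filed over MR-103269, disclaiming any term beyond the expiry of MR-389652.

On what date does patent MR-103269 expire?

May 9, 2022

Natural term of MR-103269:
  Base: filing + 19 years → 3 June 2021.
  Examination Delay Credit: +340 days → 9 May 2022.
Expiry of referenced patent MR-389652:
  Base: filing + 19 years → 30 October 2019.
  Product Clearance Extension: 1648 days claimed exceeds the 1464-day cap, so +1464 days → 2 November 2023.
  Examination Delay Credit: +771 days → 12 December 2025.
  Interference Suspension Credit: +444 days → 1 March 2027.
Terminal disclaimer: MR-103269 expires on the earlier of 9 May 2022 and 1 March 2027.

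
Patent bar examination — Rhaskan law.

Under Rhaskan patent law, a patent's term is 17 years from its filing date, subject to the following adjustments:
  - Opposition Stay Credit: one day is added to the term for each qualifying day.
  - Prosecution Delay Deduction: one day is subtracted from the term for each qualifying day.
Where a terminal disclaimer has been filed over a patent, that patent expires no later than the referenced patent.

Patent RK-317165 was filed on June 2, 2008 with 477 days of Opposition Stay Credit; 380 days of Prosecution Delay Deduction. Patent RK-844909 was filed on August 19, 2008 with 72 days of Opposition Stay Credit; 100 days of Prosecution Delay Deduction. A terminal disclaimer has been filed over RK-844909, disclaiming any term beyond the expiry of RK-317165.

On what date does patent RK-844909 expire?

2025-07-22

Natural term of RK-844909:
  Base: filing + 17 years → 19 August 2025.
  Opposition Stay Credit: +72 days → 30 October 2025.
  Prosecution Delay Deduction: −100 days → 22 July 2025.
Expiry of referenced patent RK-317165:
  Base: filing + 17 years → 2 June 2025.
  Opposition Stay Credit: +477 days → 22 September 2026.
  Prosecution Delay Deduction: −380 days → 7 September 2025.
Terminal disclaimer: RK-844909 expires on the earlier of 22 July 2025 and 7 September 2025.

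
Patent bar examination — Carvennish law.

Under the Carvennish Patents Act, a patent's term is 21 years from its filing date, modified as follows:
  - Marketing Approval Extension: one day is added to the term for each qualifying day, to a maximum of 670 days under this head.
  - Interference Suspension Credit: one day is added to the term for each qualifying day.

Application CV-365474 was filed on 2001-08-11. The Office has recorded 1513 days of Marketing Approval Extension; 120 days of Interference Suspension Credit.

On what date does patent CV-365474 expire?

2024-10-09

Base term: filing date + 21 years → 11 August 2022.
Marketing Approval Extension: 1513 days claimed exceeds the 670-day cap, so +670 days → 11 June 2024.
Interference Suspension Credit: +120 days → 9 October 2024.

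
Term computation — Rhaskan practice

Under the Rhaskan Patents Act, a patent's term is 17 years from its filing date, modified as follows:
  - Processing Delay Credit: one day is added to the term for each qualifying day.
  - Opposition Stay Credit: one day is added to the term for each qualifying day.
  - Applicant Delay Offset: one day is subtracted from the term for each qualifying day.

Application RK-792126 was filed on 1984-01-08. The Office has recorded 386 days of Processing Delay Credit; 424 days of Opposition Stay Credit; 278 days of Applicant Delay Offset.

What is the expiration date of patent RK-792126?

Base term: filing date + 17 years → 8 January 2001.
Processing Delay Credit: +386 days → 29 January 2002.
Opposition Stay Credit: +424 days → 29 March 2003.
Applicant Delay Offset: −278 days → 24 June 2002.

June 24, 2002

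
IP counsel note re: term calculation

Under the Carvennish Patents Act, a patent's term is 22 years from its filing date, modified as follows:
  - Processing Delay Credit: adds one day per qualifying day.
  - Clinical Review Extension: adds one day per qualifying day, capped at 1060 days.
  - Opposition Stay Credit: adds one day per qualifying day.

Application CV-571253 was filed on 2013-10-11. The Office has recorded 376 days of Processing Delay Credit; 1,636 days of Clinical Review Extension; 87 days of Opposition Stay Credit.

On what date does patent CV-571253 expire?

December 12, 2039

Base term: filing date + 22 years → 11 October 2035.
Processing Delay Credit: +376 days → 21 October 2036.
Clinical Review Extension: 1636 days claimed exceeds the 1060-day cap, so +1060 days → 16 September 2039.
Opposition Stay Credit: +87 days → 12 December 2039.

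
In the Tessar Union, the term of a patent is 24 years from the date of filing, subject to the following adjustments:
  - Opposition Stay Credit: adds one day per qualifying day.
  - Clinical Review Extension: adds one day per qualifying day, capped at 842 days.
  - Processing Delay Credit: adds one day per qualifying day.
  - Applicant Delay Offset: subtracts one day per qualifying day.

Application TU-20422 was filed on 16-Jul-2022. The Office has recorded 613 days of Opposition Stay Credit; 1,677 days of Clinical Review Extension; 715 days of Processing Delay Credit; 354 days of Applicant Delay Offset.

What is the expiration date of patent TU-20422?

July 6, 2051

Base term: filing date + 24 years → 16 July 2046.
Opposition Stay Credit: +613 days → 20 March 2048.
Clinical Review Extension: 1677 days claimed exceeds the 842-day cap, so +842 days → 10 July 2050.
Processing Delay Credit: +715 days → 24 June 2052.
Applicant Delay Offset: −354 days → 6 July 2051.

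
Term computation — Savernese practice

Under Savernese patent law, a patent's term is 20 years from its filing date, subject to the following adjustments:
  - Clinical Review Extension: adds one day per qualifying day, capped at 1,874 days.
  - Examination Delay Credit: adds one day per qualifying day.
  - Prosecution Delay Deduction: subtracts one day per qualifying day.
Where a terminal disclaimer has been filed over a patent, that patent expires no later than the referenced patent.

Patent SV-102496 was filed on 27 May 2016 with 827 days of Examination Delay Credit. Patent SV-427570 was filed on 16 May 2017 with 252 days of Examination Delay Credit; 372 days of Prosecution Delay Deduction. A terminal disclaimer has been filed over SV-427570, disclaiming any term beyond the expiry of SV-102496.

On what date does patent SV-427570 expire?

2037-01-16

Natural term of SV-427570:
  Base: filing + 20 years → 16 May 2037.
  Examination Delay Credit: +252 days → 23 January 2038.
  Prosecution Delay Deduction: −372 days → 16 January 2037.
Expiry of referenced patent SV-102496:
  Base: filing + 20 years → 27 May 2036.
  Examination Delay Credit: +827 days → 1 September 2038.
Terminal disclaimer: SV-427570 expires on the earlier of 16 January 2037 and 1 September 2038.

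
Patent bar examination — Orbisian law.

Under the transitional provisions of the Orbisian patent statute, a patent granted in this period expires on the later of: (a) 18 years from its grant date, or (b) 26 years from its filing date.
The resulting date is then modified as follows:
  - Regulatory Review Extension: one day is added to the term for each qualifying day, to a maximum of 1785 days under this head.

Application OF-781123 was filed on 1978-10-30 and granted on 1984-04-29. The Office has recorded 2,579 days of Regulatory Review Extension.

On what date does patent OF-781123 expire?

(a) grant + 18 years → 29 April 2002.
(b) filing + 26 years → 30 October 2004.
Later of the two: 30 October 2004.
Regulatory Review Extension: 2579 days claimed exceeds the 1785-day cap, so +1785 days → 19 September 2009.

2009-09-19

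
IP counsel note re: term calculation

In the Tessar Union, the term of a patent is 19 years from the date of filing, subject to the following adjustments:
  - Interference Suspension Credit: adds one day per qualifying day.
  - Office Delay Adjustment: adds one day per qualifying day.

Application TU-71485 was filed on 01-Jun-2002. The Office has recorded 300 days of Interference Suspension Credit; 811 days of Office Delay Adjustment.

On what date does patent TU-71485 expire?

2024-06-16

Base term: filing date + 19 years → 1 June 2021.
Interference Suspension Credit: +300 days → 28 March 2022.
Office Delay Adjustment: +811 days → 16 June 2024.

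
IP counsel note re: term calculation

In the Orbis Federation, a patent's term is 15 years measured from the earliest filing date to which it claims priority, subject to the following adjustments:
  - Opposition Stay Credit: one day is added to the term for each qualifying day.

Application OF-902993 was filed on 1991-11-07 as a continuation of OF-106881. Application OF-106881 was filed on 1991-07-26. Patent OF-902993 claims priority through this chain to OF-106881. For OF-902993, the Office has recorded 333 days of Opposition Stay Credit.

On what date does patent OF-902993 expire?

Earliest priority filing: 26 July 1991.
Base term: 26 July 1991 + 15 years → 26 July 2006.
Opposition Stay Credit: +333 days → 24 June 2007.

2007-06-24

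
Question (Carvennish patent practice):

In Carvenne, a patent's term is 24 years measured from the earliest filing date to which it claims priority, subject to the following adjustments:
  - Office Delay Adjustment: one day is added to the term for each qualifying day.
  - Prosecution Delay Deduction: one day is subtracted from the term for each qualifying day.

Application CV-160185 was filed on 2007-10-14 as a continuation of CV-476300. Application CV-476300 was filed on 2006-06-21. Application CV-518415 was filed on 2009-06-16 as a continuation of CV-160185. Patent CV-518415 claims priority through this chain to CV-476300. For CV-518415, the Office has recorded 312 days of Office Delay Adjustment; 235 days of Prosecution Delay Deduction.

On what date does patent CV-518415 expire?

2030-09-06

Earliest priority filing: 21 June 2006.
Base term: 21 June 2006 + 24 years → 21 June 2030.
Office Delay Adjustment: +312 days → 29 April 2031.
Prosecution Delay Deduction: −235 days → 6 September 2030.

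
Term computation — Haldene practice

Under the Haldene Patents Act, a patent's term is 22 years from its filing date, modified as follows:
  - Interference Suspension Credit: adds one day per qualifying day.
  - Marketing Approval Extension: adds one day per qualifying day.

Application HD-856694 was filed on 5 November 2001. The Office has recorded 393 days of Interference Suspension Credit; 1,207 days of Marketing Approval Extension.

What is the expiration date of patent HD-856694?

Base term: filing date + 22 years → 5 November 2023.
Interference Suspension Credit: +393 days → 2 December 2024.
Marketing Approval Extension: +1207 days → 23 March 2028.

March 23, 2028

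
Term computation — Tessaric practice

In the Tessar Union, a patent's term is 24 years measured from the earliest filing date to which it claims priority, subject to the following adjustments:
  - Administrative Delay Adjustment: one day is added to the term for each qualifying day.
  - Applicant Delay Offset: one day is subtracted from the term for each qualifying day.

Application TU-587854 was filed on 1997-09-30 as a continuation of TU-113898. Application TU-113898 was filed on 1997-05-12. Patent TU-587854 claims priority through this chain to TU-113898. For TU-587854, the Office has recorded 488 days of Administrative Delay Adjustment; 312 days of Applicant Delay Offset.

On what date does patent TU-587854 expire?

2021-11-04

Earliest priority filing: 12 May 1997.
Base term: 12 May 1997 + 24 years → 12 May 2021.
Administrative Delay Adjustment: +488 days → 12 September 2022.
Applicant Delay Offset: −312 days → 4 November 2021.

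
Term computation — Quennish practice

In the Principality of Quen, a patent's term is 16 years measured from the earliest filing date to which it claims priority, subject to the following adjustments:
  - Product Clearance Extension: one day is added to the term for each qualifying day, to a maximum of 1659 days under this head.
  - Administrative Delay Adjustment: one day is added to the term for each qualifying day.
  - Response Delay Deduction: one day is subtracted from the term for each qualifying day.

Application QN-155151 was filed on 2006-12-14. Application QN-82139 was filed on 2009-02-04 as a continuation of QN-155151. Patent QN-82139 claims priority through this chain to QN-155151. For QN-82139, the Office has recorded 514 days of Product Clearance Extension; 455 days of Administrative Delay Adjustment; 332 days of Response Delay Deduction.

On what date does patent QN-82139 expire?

Earliest priority filing: 14 December 2006.
Base term: 14 December 2006 + 16 years → 14 December 2022.
Product Clearance Extension: 514 days (within the 1659-day cap) → +514 days → 11 May 2024.
Administrative Delay Adjustment: +455 days → 9 August 2025.
Response Delay Deduction: −332 days → 11 September 2024.

September 11, 2024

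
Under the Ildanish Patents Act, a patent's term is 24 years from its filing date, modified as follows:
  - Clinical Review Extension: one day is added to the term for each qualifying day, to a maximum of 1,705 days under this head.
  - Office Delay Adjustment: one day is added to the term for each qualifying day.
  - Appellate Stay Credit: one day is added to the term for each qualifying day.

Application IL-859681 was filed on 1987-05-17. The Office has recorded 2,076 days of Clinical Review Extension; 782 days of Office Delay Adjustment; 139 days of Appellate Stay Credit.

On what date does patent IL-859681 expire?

2018-07-25

Base term: filing date + 24 years → 17 May 2011.
Clinical Review Extension: 2076 days claimed exceeds the 1705-day cap, so +1705 days → 16 January 2016.
Office Delay Adjustment: +782 days → 8 March 2018.
Appellate Stay Credit: +139 days → 25 July 2018.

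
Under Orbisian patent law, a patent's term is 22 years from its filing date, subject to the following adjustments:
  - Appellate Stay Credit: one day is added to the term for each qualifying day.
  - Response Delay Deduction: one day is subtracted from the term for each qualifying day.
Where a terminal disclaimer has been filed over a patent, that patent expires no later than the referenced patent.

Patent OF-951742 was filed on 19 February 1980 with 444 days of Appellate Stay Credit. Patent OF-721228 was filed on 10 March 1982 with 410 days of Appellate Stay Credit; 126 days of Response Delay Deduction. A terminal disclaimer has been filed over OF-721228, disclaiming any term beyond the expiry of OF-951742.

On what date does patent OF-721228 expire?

May 9, 2003

Natural term of OF-721228:
  Base: filing + 22 years → 10 March 2004.
  Appellate Stay Credit: +410 days → 24 April 2005.
  Response Delay Deduction: −126 days → 19 December 2004.
Expiry of referenced patent OF-951742:
  Base: filing + 22 years → 19 February 2002.
  Appellate Stay Credit: +444 days → 9 May 2003.
Terminal disclaimer: OF-721228 expires on the earlier of 19 December 2004 and 9 May 2003.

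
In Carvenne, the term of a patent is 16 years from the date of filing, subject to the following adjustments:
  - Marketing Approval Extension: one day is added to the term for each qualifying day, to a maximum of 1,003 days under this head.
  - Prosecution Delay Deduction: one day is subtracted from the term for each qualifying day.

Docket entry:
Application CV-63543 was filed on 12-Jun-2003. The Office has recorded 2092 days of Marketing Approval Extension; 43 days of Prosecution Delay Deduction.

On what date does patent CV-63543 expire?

Base term: filing date + 16 years → 12 June 2019.
Marketing Approval Extension: 2092 days claimed exceeds the 1003-day cap, so +1003 days → 11 March 2022.
Prosecution Delay Deduction: −43 days → 27 January 2022.

January 27, 2022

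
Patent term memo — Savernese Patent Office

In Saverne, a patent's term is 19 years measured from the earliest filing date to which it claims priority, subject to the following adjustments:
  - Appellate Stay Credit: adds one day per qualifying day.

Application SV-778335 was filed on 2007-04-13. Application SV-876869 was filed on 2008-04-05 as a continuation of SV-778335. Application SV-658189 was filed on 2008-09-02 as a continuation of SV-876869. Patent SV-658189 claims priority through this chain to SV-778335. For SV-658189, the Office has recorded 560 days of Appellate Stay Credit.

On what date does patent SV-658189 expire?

Earliest priority filing: 13 April 2007.
Base term: 13 April 2007 + 19 years → 13 April 2026.
Appellate Stay Credit: +560 days → 25 October 2027.

2027-10-25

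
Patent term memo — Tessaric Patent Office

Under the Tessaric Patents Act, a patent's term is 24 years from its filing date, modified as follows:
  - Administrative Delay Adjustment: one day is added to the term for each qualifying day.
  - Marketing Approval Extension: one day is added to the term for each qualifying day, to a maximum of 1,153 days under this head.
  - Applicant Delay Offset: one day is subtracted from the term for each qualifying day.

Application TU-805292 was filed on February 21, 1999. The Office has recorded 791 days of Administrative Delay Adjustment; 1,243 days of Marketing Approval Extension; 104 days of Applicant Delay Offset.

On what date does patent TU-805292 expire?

Base term: filing date + 24 years → 21 February 2023.
Administrative Delay Adjustment: +791 days → 22 April 2025.
Marketing Approval Extension: 1243 days claimed exceeds the 1153-day cap, so +1153 days → 18 June 2028.
Applicant Delay Offset: −104 days → 6 March 2028.

March 6, 2028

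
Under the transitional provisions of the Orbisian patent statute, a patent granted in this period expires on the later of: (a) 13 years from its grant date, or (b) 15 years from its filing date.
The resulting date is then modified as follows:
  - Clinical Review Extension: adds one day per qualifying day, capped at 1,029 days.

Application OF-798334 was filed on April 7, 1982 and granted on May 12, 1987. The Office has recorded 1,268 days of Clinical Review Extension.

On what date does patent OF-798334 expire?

March 7, 2003

(a) grant + 13 years → 12 May 2000.
(b) filing + 15 years → 7 April 1997.
Later of the two: 12 May 2000.
Clinical Review Extension: 1268 days claimed exceeds the 1029-day cap, so +1029 days → 7 March 2003.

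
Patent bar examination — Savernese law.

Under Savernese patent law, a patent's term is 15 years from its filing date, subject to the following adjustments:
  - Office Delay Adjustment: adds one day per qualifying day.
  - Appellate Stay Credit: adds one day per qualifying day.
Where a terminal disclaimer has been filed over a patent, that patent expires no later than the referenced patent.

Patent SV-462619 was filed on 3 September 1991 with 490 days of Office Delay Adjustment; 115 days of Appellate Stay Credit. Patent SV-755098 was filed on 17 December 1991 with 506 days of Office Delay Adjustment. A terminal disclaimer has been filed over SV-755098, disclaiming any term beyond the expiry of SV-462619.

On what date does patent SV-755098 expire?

Natural term of SV-755098:
  Base: filing + 15 years → 17 December 2006.
  Office Delay Adjustment: +506 days → 6 May 2008.
Expiry of referenced patent SV-462619:
  Base: filing + 15 years → 3 September 2006.
  Office Delay Adjustment: +490 days → 6 January 2008.
  Appellate Stay Credit: +115 days → 30 April 2008.
Terminal disclaimer: SV-755098 expires on the earlier of 6 May 2008 and 30 April 2008.

2008-04-30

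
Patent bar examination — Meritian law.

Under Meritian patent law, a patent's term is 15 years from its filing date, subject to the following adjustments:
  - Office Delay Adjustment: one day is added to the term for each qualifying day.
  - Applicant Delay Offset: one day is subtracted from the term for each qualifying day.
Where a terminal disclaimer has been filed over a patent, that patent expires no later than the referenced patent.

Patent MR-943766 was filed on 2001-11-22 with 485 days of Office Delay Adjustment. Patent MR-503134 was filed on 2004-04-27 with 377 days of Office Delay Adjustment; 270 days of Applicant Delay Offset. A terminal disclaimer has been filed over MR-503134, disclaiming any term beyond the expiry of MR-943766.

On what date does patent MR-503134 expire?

Natural term of MR-503134:
  Base: filing + 15 years → 27 April 2019.
  Office Delay Adjustment: +377 days → 8 May 2020.
  Applicant Delay Offset: −270 days → 12 August 2019.
Expiry of referenced patent MR-943766:
  Base: filing + 15 years → 22 November 2016.
  Office Delay Adjustment: +485 days → 22 March 2018.
Terminal disclaimer: MR-503134 expires on the earlier of 12 August 2019 and 22 March 2018.

2018-03-22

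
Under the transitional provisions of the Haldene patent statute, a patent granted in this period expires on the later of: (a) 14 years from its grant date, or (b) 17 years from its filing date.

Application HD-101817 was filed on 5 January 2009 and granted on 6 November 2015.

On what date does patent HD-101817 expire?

2029-11-06

(a) grant + 14 years → 6 November 2029.
(b) filing + 17 years → 5 January 2026.
Later of the two: 6 November 2029.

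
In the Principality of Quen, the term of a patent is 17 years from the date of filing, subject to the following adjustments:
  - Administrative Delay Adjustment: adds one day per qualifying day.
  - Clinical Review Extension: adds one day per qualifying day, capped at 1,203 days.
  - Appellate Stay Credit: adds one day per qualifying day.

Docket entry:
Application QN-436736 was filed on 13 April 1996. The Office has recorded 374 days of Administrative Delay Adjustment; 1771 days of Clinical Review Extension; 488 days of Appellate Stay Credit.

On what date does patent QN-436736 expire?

2018-12-08

Base term: filing date + 17 years → 13 April 2013.
Administrative Delay Adjustment: +374 days → 22 April 2014.
Clinical Review Extension: 1771 days claimed exceeds the 1203-day cap, so +1203 days → 7 August 2017.
Appellate Stay Credit: +488 days → 8 December 2018.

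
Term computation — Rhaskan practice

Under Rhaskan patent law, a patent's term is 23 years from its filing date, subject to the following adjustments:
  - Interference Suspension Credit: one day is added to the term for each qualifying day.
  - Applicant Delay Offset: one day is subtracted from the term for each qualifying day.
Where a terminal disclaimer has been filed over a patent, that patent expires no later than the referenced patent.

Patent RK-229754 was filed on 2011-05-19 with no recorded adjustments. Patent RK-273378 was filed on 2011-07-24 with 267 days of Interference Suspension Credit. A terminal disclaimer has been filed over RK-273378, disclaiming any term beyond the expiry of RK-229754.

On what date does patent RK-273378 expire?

2034-05-19

Natural term of RK-273378:
  Base: filing + 23 years → 24 July 2034.
  Interference Suspension Credit: +267 days → 17 April 2035.
Expiry of referenced patent RK-229754:
  Base: filing + 23 years → 19 May 2034.
Terminal disclaimer: RK-273378 expires on the earlier of 17 April 2035 and 19 May 2034.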